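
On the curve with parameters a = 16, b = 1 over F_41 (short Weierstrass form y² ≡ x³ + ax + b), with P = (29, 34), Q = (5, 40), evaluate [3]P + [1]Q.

First 3P:
Repeated addition: build up to 3P.
2P: tangent at (29, 34): λ = (3·29² + 16)/(2·34) ≡ 38/27. 27⁻¹ ≡ 38 (mod 41), so λ ≡ 38·38 ≡ 9.
  x = λ² - 29 - 29 = 81 - 58 ≡ 23; y = λ·(29 - 23) - 34 ≡ 20. → (23, 20)
3P: (23, 20) + (29, 34). λ = (34 - 20)/(29 - 23) ≡ 14/6 mod 41. 6⁻¹ ≡ 7 (mod 41) since 6·7 = 42 ≡ 1, so λ ≡ 16.
  x = λ² - 23 - 29 = 256 - 52 ≡ 40; y = λ·(23 - 40) - 20 ≡ 36. → (40, 36)
3P = (40, 36).
Finally 3P + Q:
(40, 36) + (5, 40). λ = (40 - 36)/(5 - 40) ≡ 4/6 mod 41. 6⁻¹ ≡ 7 (mod 41) since 6·7 = 42 ≡ 1, so λ ≡ 28.
  x = λ² - 40 - 5 = 784 - 45 ≡ 1; y = λ·(40 - 1) - 36 ≡ 31. → (1, 31)

(1, 31)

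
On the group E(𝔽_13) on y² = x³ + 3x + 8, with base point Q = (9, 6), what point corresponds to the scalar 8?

(9, 7)

Double-and-add on 8 = (1000)₂. Start with Q = (9, 6) for the leading 1-bit.
double: tangent at (9, 6): λ = (3·9² + 3)/(2·6) ≡ 12/12. 12⁻¹ ≡ 12 (mod 13) since 12·12 = 144 ≡ 1, so λ ≡ 12·12 ≡ 1.
  x = λ² - 9 - 9 = 1 - 18 ≡ 9; y = λ·(9 - 9) - 6 ≡ 7. → (9, 7)
double: tangent at (9, 7): λ = (3·9² + 3)/(2·7) ≡ 12/1. 1⁻¹ ≡ 1 (mod 13) since 1·1 = 1 ≡ 1, so λ ≡ 12·1 ≡ 12.
  x = λ² - 9 - 9 = 144 - 18 ≡ 9; y = λ·(9 - 9) - 7 ≡ 6. → (9, 6)
double: tangent at (9, 6): λ = (3·9² + 3)/(2·6) ≡ 12/12. 12⁻¹ ≡ 12 (mod 13), so λ ≡ 12·12 ≡ 1.
  x = λ² - 9 - 9 = 1 - 18 ≡ 9; y = λ·(9 - 9) - 6 ≡ 7. → (9, 7)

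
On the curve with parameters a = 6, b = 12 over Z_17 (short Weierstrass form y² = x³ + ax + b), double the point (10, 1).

(14, 16)

tangent at (10, 1): λ = (3·10² + 6)/(2·1) ≡ 0/2. 2⁻¹ ≡ 9 (mod 17), so λ ≡ 0·9 ≡ 0.
  x = λ² - 10 - 10 = 0 - 20 ≡ 14; y = λ·(10 - 14) - 1 ≡ 16. → (14, 16)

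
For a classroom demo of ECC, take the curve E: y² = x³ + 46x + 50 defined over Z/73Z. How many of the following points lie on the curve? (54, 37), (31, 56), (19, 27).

1

(54, 37): 37² ≡ 55, rhs ≡ 55 → on.
(31, 56): 56² ≡ 70, rhs ≡ 23 → off.
(19, 27): 27² ≡ 72, rhs ≡ 45 → off.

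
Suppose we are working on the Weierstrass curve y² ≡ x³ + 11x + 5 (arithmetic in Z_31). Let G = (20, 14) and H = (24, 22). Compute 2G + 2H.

(12, 6)

First 2G:
Repeated addition: build up to 2G.
2G: tangent at (20, 14): λ = (3·20² + 11)/(2·14) ≡ 2/28. 28⁻¹ ≡ 10 (mod 31), so λ ≡ 2·10 ≡ 20.
  x = λ² - 20 - 20 = 400 - 40 ≡ 19; y = λ·(20 - 19) - 14 ≡ 6. → (19, 6)
2G = (19, 6).
Next 2H:
Repeated addition: build up to 2H.
2H: tangent at (24, 22): λ = (3·24² + 11)/(2·22) ≡ 3/13. 13⁻¹ ≡ 12 (mod 31) since 13·12 = 156 ≡ 1, so λ ≡ 3·12 ≡ 5.
  x = λ² - 24 - 24 = 25 - 48 ≡ 8; y = λ·(24 - 8) - 22 ≡ 27. → (8, 27)
2H = (8, 27).
Finally 2G + 2H:
(19, 6) + (8, 27). λ = (27 - 6)/(8 - 19) ≡ 21/20 mod 31. 20⁻¹ ≡ 14 (mod 31), so λ ≡ 15.
  x = λ² - 19 - 8 = 225 - 27 ≡ 12; y = λ·(19 - 12) - 6 ≡ 6. → (12, 6)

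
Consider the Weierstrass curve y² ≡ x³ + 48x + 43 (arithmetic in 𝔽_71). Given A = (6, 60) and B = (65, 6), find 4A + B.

First 4A:
Double-and-add on 4 = (100)₂. Start with A = (6, 60) for the leading 1-bit.
double: tangent at (6, 60): λ = (3·6² + 48)/(2·60) ≡ 14/49. 49⁻¹ ≡ 29 (mod 71), so λ ≡ 14·29 ≡ 51.
  x = λ² - 6 - 6 = 2601 - 12 ≡ 33; y = λ·(6 - 33) - 60 ≡ 54. → (33, 54)
double: tangent at (33, 54): λ = (3·33² + 48)/(2·54) ≡ 49/37. 37⁻¹ ≡ 48 (mod 71), so λ ≡ 49·48 ≡ 9.
  x = λ² - 33 - 33 = 81 - 66 ≡ 15; y = λ·(33 - 15) - 54 ≡ 37. → (15, 37)
4A = (15, 37).
Finally 4A + B:
(15, 37) + (65, 6). λ = (6 - 37)/(65 - 15) ≡ 40/50 mod 71. 50⁻¹ ≡ 27 (mod 71), so λ ≡ 15.
  x = λ² - 15 - 65 = 225 - 80 ≡ 3; y = λ·(15 - 3) - 37 ≡ 1. → (3, 1)

(3, 1)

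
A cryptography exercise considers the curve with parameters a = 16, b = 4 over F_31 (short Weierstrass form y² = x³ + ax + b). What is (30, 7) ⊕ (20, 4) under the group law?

(0, 2)

(30, 7) + (20, 4). λ = (4 - 7)/(20 - 30) ≡ 28/21 mod 31. 21⁻¹ ≡ 3 (mod 31) since 21·3 = 63 ≡ 1, so λ ≡ 22.
  x = λ² - 30 - 20 = 484 - 50 ≡ 0; y = λ·(30 - 0) - 7 ≡ 2. → (0, 2)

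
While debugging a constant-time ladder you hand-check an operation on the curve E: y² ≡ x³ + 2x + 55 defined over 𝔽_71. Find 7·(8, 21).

Write G = (8, 21).
Double-and-add on 7 = (111)₂. Start with G = (8, 21) for the leading 1-bit.
double: tangent at (8, 21): λ = (3·8² + 2)/(2·21) ≡ 52/42. 42⁻¹ ≡ 22 (mod 71), so λ ≡ 52·22 ≡ 8.
  x = λ² - 8 - 8 = 64 - 16 ≡ 48; y = λ·(8 - 48) - 21 ≡ 14. → (48, 14)
add G: (48, 14) + (8, 21). λ = (21 - 14)/(8 - 48) ≡ 7/31 mod 71. 31⁻¹ ≡ 55 (mod 71) since 31·55 = 1705 ≡ 1, so λ ≡ 30.
  x = λ² - 48 - 8 = 900 - 56 ≡ 63; y = λ·(48 - 63) - 14 ≡ 33. → (63, 33)
double: tangent at (63, 33): λ = (3·63² + 2)/(2·33) ≡ 52/66. 66⁻¹ ≡ 14 (mod 71) since 66·14 = 924 ≡ 1, so λ ≡ 52·14 ≡ 18.
  x = λ² - 63 - 63 = 324 - 126 ≡ 56; y = λ·(63 - 56) - 33 ≡ 22. → (56, 22)
add G: (56, 22) + (8, 21). λ = (21 - 22)/(8 - 56) ≡ 70/23 mod 71. 23⁻¹ ≡ 34 (mod 71), so λ ≡ 37.
  x = λ² - 56 - 8 = 1369 - 64 ≡ 27; y = λ·(56 - 27) - 22 ≡ 57. → (27, 57)

(27, 57)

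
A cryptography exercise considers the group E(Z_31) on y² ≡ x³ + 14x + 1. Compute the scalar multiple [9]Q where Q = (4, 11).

(27, 25)

Double-and-add on 9 = (1001)₂. Start with Q = (4, 11) for the leading 1-bit.
double: tangent at (4, 11): λ = (3·4² + 14)/(2·11) ≡ 0/22. 22⁻¹ ≡ 24 (mod 31), so λ ≡ 0·24 ≡ 0.
  x = λ² - 4 - 4 = 0 - 8 ≡ 23; y = λ·(4 - 23) - 11 ≡ 20. → (23, 20)
double: tangent at (23, 20): λ = (3·23² + 14)/(2·20) ≡ 20/9. 9⁻¹ ≡ 7 (mod 31) since 9·7 = 63 ≡ 1, so λ ≡ 20·7 ≡ 16.
  x = λ² - 23 - 23 = 256 - 46 ≡ 24; y = λ·(23 - 24) - 20 ≡ 26. → (24, 26)
double: tangent at (24, 26): λ = (3·24² + 14)/(2·26) ≡ 6/21. 21⁻¹ ≡ 3 (mod 31), so λ ≡ 6·3 ≡ 18.
  x = λ² - 24 - 24 = 324 - 48 ≡ 28; y = λ·(24 - 28) - 26 ≡ 26. → (28, 26)
add Q: (28, 26) + (4, 11). λ = (11 - 26)/(4 - 28) ≡ 16/7 mod 31. 7⁻¹ ≡ 9 (mod 31), so λ ≡ 20.
  x = λ² - 28 - 4 = 400 - 32 ≡ 27; y = λ·(28 - 27) - 26 ≡ 25. → (27, 25)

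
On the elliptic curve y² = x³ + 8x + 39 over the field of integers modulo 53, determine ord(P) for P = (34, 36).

9

2P: tangent at (34, 36): λ = (3·34² + 8)/(2·36) ≡ 31/19. 19⁻¹ ≡ 14 (mod 53) since 19·14 = 266 ≡ 1, so λ ≡ 31·14 ≡ 10.
  x = λ² - 34 - 34 = 100 - 68 ≡ 32; y = λ·(34 - 32) - 36 ≡ 37. → (32, 37)
3P: (32, 37) + (34, 36). λ = (36 - 37)/(34 - 32) ≡ 52/2 mod 53. 2⁻¹ ≡ 27 (mod 53), so λ ≡ 26.
  x = λ² - 32 - 34 = 676 - 66 ≡ 27; y = λ·(32 - 27) - 37 ≡ 40. → (27, 40)
4P: (27, 40) + (34, 36). λ = (36 - 40)/(34 - 27) ≡ 49/7 mod 53. 7⁻¹ ≡ 38 (mod 53), so λ ≡ 7.
  x = λ² - 27 - 34 = 49 - 61 ≡ 41; y = λ·(27 - 41) - 40 ≡ 21. → (41, 21)
5P: (41, 21) + (34, 36). λ = (36 - 21)/(34 - 41) ≡ 15/46 mod 53. 46⁻¹ ≡ 15 (mod 53), so λ ≡ 13.
  x = λ² - 41 - 34 = 169 - 75 ≡ 41; y = λ·(41 - 41) - 21 ≡ 32. → (41, 32)
6P: (41, 32) + (34, 36). λ = (36 - 32)/(34 - 41) ≡ 4/46 mod 53. 46⁻¹ ≡ 15 (mod 53) since 46·15 = 690 ≡ 1, so λ ≡ 7.
  x = λ² - 41 - 34 = 49 - 75 ≡ 27; y = λ·(41 - 27) - 32 ≡ 13. → (27, 13)
7P: (27, 13) + (34, 36). λ = (36 - 13)/(34 - 27) ≡ 23/7 mod 53. 7⁻¹ ≡ 38 (mod 53), so λ ≡ 26.
  x = λ² - 27 - 34 = 676 - 61 ≡ 32; y = λ·(27 - 32) - 13 ≡ 16. → (32, 16)
8P: (32, 16) + (34, 36). λ = (36 - 16)/(34 - 32) ≡ 20/2 mod 53. 2⁻¹ ≡ 27 (mod 53) since 2·27 = 54 ≡ 1, so λ ≡ 10.
  x = λ² - 32 - 34 = 100 - 66 ≡ 34; y = λ·(32 - 34) - 16 ≡ 17. → (34, 17)
9P: (34, 17) + (34, 36): same x and y₁ ≡ -y₂, so the sum is 𝒪.
9P = 𝒪, so the order is 9.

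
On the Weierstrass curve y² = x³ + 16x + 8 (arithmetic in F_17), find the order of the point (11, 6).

8

2P: tangent at (11, 6): λ = (3·11² + 16)/(2·6) ≡ 5/12. 12⁻¹ ≡ 10 (mod 17) since 12·10 = 120 ≡ 1, so λ ≡ 5·10 ≡ 16.
  x = λ² - 11 - 11 = 256 - 22 ≡ 13; y = λ·(11 - 13) - 6 ≡ 13. → (13, 13)
3P: (13, 13) + (11, 6). λ = (6 - 13)/(11 - 13) ≡ 10/15 mod 17. 15⁻¹ ≡ 8 (mod 17), so λ ≡ 12.
  x = λ² - 13 - 11 = 144 - 24 ≡ 1; y = λ·(13 - 1) - 13 ≡ 12. → (1, 12)
4P: (1, 12) + (11, 6). λ = (6 - 12)/(11 - 1) ≡ 11/10 mod 17. 10⁻¹ ≡ 12 (mod 17), so λ ≡ 13.
  x = λ² - 1 - 11 = 169 - 12 ≡ 4; y = λ·(1 - 4) - 12 ≡ 0. → (4, 0)
5P: (4, 0) + (11, 6). λ = (6 - 0)/(11 - 4) ≡ 6/7 mod 17. 7⁻¹ ≡ 5 (mod 17), so λ ≡ 13.
  x = λ² - 4 - 11 = 169 - 15 ≡ 1; y = λ·(4 - 1) - 0 ≡ 5. → (1, 5)
6P: (1, 5) + (11, 6). λ = (6 - 5)/(11 - 1) ≡ 1/10 mod 17. 10⁻¹ ≡ 12 (mod 17), so λ ≡ 12.
  x = λ² - 1 - 11 = 144 - 12 ≡ 13; y = λ·(1 - 13) - 5 ≡ 4. → (13, 4)
7P: (13, 4) + (11, 6). λ = (6 - 4)/(11 - 13) ≡ 2/15 mod 17. 15⁻¹ ≡ 8 (mod 17) since 15·8 = 120 ≡ 1, so λ ≡ 16.
  x = λ² - 13 - 11 = 256 - 24 ≡ 11; y = λ·(13 - 11) - 4 ≡ 11. → (11, 11)
8P: (11, 11) + (11, 6): same x and y₁ ≡ -y₂, so the sum is O.
8P = O, so the order is 8.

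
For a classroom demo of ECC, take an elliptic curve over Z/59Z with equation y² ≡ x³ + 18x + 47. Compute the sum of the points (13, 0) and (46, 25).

(13, 0) + (46, 25). λ = (25 - 0)/(46 - 13) ≡ 25/33 mod 59. 33⁻¹ ≡ 34 (mod 59), so λ ≡ 24.
  x = λ² - 13 - 46 = 576 - 59 ≡ 45; y = λ·(13 - 45) - 0 ≡ 58. → (45, 58)

(45, 58)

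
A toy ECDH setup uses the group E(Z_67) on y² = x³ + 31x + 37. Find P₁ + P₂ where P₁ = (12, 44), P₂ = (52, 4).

(4, 15)

(12, 44) + (52, 4). λ = (4 - 44)/(52 - 12) ≡ 27/40 mod 67. 40⁻¹ ≡ 62 (mod 67), so λ ≡ 66.
  x = λ² - 12 - 52 = 4356 - 64 ≡ 4; y = λ·(12 - 4) - 44 ≡ 15. → (4, 15)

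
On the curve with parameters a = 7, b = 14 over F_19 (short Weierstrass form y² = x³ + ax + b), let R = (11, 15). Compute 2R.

(14, 5)

tangent at (11, 15): λ = (3·11² + 7)/(2·15) ≡ 9/11. 11⁻¹ ≡ 7 (mod 19) since 11·7 = 77 ≡ 1, so λ ≡ 9·7 ≡ 6.
  x = λ² - 11 - 11 = 36 - 22 ≡ 14; y = λ·(11 - 14) - 15 ≡ 5. → (14, 5)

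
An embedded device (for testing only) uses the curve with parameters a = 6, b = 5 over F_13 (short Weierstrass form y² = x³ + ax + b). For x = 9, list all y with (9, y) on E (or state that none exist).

none

x³ + 6x + 5 = 788 ≡ 8 (mod 13).
8 is a non-residue mod 13; no y exists.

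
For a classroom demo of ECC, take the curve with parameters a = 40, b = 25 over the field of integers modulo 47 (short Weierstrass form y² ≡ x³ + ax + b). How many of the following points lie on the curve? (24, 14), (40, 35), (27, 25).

(24, 14): 14² ≡ 8, rhs ≡ 4 → off.
(40, 35): 35² ≡ 3, rhs ≡ 13 → off.
(27, 25): 25² ≡ 14, rhs ≡ 14 → on.

1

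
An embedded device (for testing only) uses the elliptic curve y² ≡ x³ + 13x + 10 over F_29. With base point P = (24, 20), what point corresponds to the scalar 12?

Repeated addition: build up to 12P.
2P: tangent at (24, 20): λ = (3·24² + 13)/(2·20) ≡ 1/11. 11⁻¹ ≡ 8 (mod 29), so λ ≡ 1·8 ≡ 8.
  x = λ² - 24 - 24 = 64 - 48 ≡ 16; y = λ·(24 - 16) - 20 ≡ 15. → (16, 15)
3P: (16, 15) + (24, 20). λ = (20 - 15)/(24 - 16) ≡ 5/8 mod 29. 8⁻¹ ≡ 11 (mod 29), so λ ≡ 26.
  x = λ² - 16 - 24 = 676 - 40 ≡ 27; y = λ·(16 - 27) - 15 ≡ 18. → (27, 18)
4P: (27, 18) + (24, 20). λ = (20 - 18)/(24 - 27) ≡ 2/26 mod 29. 26⁻¹ ≡ 19 (mod 29), so λ ≡ 9.
  x = λ² - 27 - 24 = 81 - 51 ≡ 1; y = λ·(27 - 1) - 18 ≡ 13. → (1, 13)
5P: (1, 13) + (24, 20). λ = (20 - 13)/(24 - 1) ≡ 7/23 mod 29. 23⁻¹ ≡ 24 (mod 29), so λ ≡ 23.
  x = λ² - 1 - 24 = 529 - 25 ≡ 11; y = λ·(1 - 11) - 13 ≡ 18. → (11, 18)
6P: (11, 18) + (24, 20). λ = (20 - 18)/(24 - 11) ≡ 2/13 mod 29. 13⁻¹ ≡ 9 (mod 29) since 13·9 = 117 ≡ 1, so λ ≡ 18.
  x = λ² - 11 - 24 = 324 - 35 ≡ 28; y = λ·(11 - 28) - 18 ≡ 24. → (28, 24)
7P: (28, 24) + (24, 20). λ = (20 - 24)/(24 - 28) ≡ 25/25 mod 29. 25⁻¹ ≡ 7 (mod 29) since 25·7 = 175 ≡ 1, so λ ≡ 1.
  x = λ² - 28 - 24 = 1 - 52 ≡ 7; y = λ·(28 - 7) - 24 ≡ 26. → (7, 26)
8P: (7, 26) + (24, 20). λ = (20 - 26)/(24 - 7) ≡ 23/17 mod 29. 17⁻¹ ≡ 12 (mod 29) since 17·12 = 204 ≡ 1, so λ ≡ 15.
  x = λ² - 7 - 24 = 225 - 31 ≡ 20; y = λ·(7 - 20) - 26 ≡ 11. → (20, 11)
9P: (20, 11) + (24, 20). λ = (20 - 11)/(24 - 20) ≡ 9/4 mod 29. 4⁻¹ ≡ 22 (mod 29) since 4·22 = 88 ≡ 1, so λ ≡ 24.
  x = λ² - 20 - 24 = 576 - 44 ≡ 10; y = λ·(20 - 10) - 11 ≡ 26. → (10, 26)
10P: (10, 26) + (24, 20). λ = (20 - 26)/(24 - 10) ≡ 23/14 mod 29. 14⁻¹ ≡ 27 (mod 29), so λ ≡ 12.
  x = λ² - 10 - 24 = 144 - 34 ≡ 23; y = λ·(10 - 23) - 26 ≡ 21. → (23, 21)
11P: (23, 21) + (24, 20). λ = (20 - 21)/(24 - 23) ≡ 28/1 mod 29. 1⁻¹ ≡ 1 (mod 29), so λ ≡ 28.
  x = λ² - 23 - 24 = 784 - 47 ≡ 12; y = λ·(23 - 12) - 21 ≡ 26. → (12, 26)
12P: (12, 26) + (24, 20). λ = (20 - 26)/(24 - 12) ≡ 23/12 mod 29. 12⁻¹ ≡ 17 (mod 29), so λ ≡ 14.
  x = λ² - 12 - 24 = 196 - 36 ≡ 15; y = λ·(12 - 15) - 26 ≡ 19. → (15, 19)

(15, 19)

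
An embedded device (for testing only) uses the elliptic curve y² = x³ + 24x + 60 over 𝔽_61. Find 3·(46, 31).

(30, 56)

Write P = (46, 31).
Repeated addition: build up to 3P.
2P: tangent at (46, 31): λ = (3·46² + 24)/(2·31) ≡ 28/1. 1⁻¹ ≡ 1 (mod 61), so λ ≡ 28·1 ≡ 28.
  x = λ² - 46 - 46 = 784 - 92 ≡ 21; y = λ·(46 - 21) - 31 ≡ 59. → (21, 59)
3P: (21, 59) + (46, 31). λ = (31 - 59)/(46 - 21) ≡ 33/25 mod 61. 25⁻¹ ≡ 22 (mod 61), so λ ≡ 55.
  x = λ² - 21 - 46 = 3025 - 67 ≡ 30; y = λ·(21 - 30) - 59 ≡ 56. → (30, 56)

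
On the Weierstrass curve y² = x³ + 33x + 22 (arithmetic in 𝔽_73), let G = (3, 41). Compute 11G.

(60, 43)

Repeated addition: build up to 11G.
2G: tangent at (3, 41): λ = (3·3² + 33)/(2·41) ≡ 60/9. 9⁻¹ ≡ 65 (mod 73), so λ ≡ 60·65 ≡ 31.
  x = λ² - 3 - 3 = 961 - 6 ≡ 6; y = λ·(3 - 6) - 41 ≡ 12. → (6, 12)
3G: (6, 12) + (3, 41). λ = (41 - 12)/(3 - 6) ≡ 29/70 mod 73. 70⁻¹ ≡ 24 (mod 73), so λ ≡ 39.
  x = λ² - 6 - 3 = 1521 - 9 ≡ 52; y = λ·(6 - 52) - 12 ≡ 19. → (52, 19)
4G: (52, 19) + (3, 41). λ = (41 - 19)/(3 - 52) ≡ 22/24 mod 73. 24⁻¹ ≡ 70 (mod 73) since 24·70 = 1680 ≡ 1, so λ ≡ 7.
  x = λ² - 52 - 3 = 49 - 55 ≡ 67; y = λ·(52 - 67) - 19 ≡ 22. → (67, 22)
5G: (67, 22) + (3, 41). λ = (41 - 22)/(3 - 67) ≡ 19/9 mod 73. 9⁻¹ ≡ 65 (mod 73) since 9·65 = 585 ≡ 1, so λ ≡ 67.
  x = λ² - 67 - 3 = 4489 - 70 ≡ 39; y = λ·(67 - 39) - 22 ≡ 29. → (39, 29)
6G: (39, 29) + (3, 41). λ = (41 - 29)/(3 - 39) ≡ 12/37 mod 73. 37⁻¹ ≡ 2 (mod 73), so λ ≡ 24.
  x = λ² - 39 - 3 = 576 - 42 ≡ 23; y = λ·(39 - 23) - 29 ≡ 63. → (23, 63)
7G: (23, 63) + (3, 41). λ = (41 - 63)/(3 - 23) ≡ 51/53 mod 73. 53⁻¹ ≡ 62 (mod 73) since 53·62 = 3286 ≡ 1, so λ ≡ 23.
  x = λ² - 23 - 3 = 529 - 26 ≡ 65; y = λ·(23 - 65) - 63 ≡ 66. → (65, 66)
8G: (65, 66) + (3, 41). λ = (41 - 66)/(3 - 65) ≡ 48/11 mod 73. 11⁻¹ ≡ 20 (mod 73) since 11·20 = 220 ≡ 1, so λ ≡ 11.
  x = λ² - 65 - 3 = 121 - 68 ≡ 53; y = λ·(65 - 53) - 66 ≡ 66. → (53, 66)
9G: (53, 66) + (3, 41). λ = (41 - 66)/(3 - 53) ≡ 48/23 mod 73. 23⁻¹ ≡ 54 (mod 73), so λ ≡ 37.
  x = λ² - 53 - 3 = 1369 - 56 ≡ 72; y = λ·(53 - 72) - 66 ≡ 34. → (72, 34)
10G: (72, 34) + (3, 41). λ = (41 - 34)/(3 - 72) ≡ 7/4 mod 73. 4⁻¹ ≡ 55 (mod 73), so λ ≡ 20.
  x = λ² - 72 - 3 = 400 - 75 ≡ 33; y = λ·(72 - 33) - 34 ≡ 16. → (33, 16)
11G: (33, 16) + (3, 41). λ = (41 - 16)/(3 - 33) ≡ 25/43 mod 73. 43⁻¹ ≡ 17 (mod 73), so λ ≡ 60.
  x = λ² - 33 - 3 = 3600 - 36 ≡ 60; y = λ·(33 - 60) - 16 ≡ 43. → (60, 43)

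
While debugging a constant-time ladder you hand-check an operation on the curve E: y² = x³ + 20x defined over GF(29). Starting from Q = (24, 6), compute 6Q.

Double-and-add on 6 = (110)₂. Start with Q = (24, 6) for the leading 1-bit.
double: tangent at (24, 6): λ = (3·24² + 20)/(2·6) ≡ 8/12. 12⁻¹ ≡ 17 (mod 29), so λ ≡ 8·17 ≡ 20.
  x = λ² - 24 - 24 = 400 - 48 ≡ 4; y = λ·(24 - 4) - 6 ≡ 17. → (4, 17)
add Q: (4, 17) + (24, 6). λ = (6 - 17)/(24 - 4) ≡ 18/20 mod 29. 20⁻¹ ≡ 16 (mod 29) since 20·16 = 320 ≡ 1, so λ ≡ 27.
  x = λ² - 4 - 24 = 729 - 28 ≡ 5; y = λ·(4 - 5) - 17 ≡ 14. → (5, 14)
double: tangent at (5, 14): λ = (3·5² + 20)/(2·14) ≡ 8/28. 28⁻¹ ≡ 28 (mod 29) since 28·28 = 784 ≡ 1, so λ ≡ 8·28 ≡ 21.
  x = λ² - 5 - 5 = 441 - 10 ≡ 25; y = λ·(5 - 25) - 14 ≡ 1. → (25, 1)

(25, 1)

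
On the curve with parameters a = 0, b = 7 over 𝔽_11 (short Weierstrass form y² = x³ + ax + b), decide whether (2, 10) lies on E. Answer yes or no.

no

y² = 10² ≡ 1; x³ + 0x + 7 = 15 ≡ 4 (mod 11). 1 ≠ 4.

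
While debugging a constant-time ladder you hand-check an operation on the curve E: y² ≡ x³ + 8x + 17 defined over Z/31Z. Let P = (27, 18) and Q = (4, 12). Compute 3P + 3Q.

(2, 17)

First 3P:
Repeated addition: build up to 3P.
2P: tangent at (27, 18): λ = (3·27² + 8)/(2·18) ≡ 25/5. 5⁻¹ ≡ 25 (mod 31) since 5·25 = 125 ≡ 1, so λ ≡ 25·25 ≡ 5.
  x = λ² - 27 - 27 = 25 - 54 ≡ 2; y = λ·(27 - 2) - 18 ≡ 14. → (2, 14)
3P: (2, 14) + (27, 18). λ = (18 - 14)/(27 - 2) ≡ 4/25 mod 31. 25⁻¹ ≡ 5 (mod 31), so λ ≡ 20.
  x = λ² - 2 - 27 = 400 - 29 ≡ 30; y = λ·(2 - 30) - 14 ≡ 15. → (30, 15)
3P = (30, 15).
Next 3Q:
Repeated addition: build up to 3Q.
2Q: tangent at (4, 12): λ = (3·4² + 8)/(2·12) ≡ 25/24. 24⁻¹ ≡ 22 (mod 31), so λ ≡ 25·22 ≡ 23.
  x = λ² - 4 - 4 = 529 - 8 ≡ 25; y = λ·(4 - 25) - 12 ≡ 1. → (25, 1)
3Q: (25, 1) + (4, 12). λ = (12 - 1)/(4 - 25) ≡ 11/10 mod 31. 10⁻¹ ≡ 28 (mod 31) since 10·28 = 280 ≡ 1, so λ ≡ 29.
  x = λ² - 25 - 4 = 841 - 29 ≡ 6; y = λ·(25 - 6) - 1 ≡ 23. → (6, 23)
3Q = (6, 23).
Finally 3P + 3Q:
(30, 15) + (6, 23). λ = (23 - 15)/(6 - 30) ≡ 8/7 mod 31. 7⁻¹ ≡ 9 (mod 31), so λ ≡ 10.
  x = λ² - 30 - 6 = 100 - 36 ≡ 2; y = λ·(30 - 2) - 15 ≡ 17. → (2, 17)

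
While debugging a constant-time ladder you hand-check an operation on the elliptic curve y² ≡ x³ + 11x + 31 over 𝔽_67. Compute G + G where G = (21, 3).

tangent at (21, 3): λ = (3·21² + 11)/(2·3) ≡ 61/6. 6⁻¹ ≡ 56 (mod 67) since 6·56 = 336 ≡ 1, so λ ≡ 61·56 ≡ 66.
  x = λ² - 21 - 21 = 4356 - 42 ≡ 26; y = λ·(21 - 26) - 3 ≡ 2. → (26, 2)

(26, 2)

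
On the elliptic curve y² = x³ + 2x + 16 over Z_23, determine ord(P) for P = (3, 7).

9

2P: tangent at (3, 7): λ = (3·3² + 2)/(2·7) ≡ 6/14. 14⁻¹ ≡ 5 (mod 23), so λ ≡ 6·5 ≡ 7.
  x = λ² - 3 - 3 = 49 - 6 ≡ 20; y = λ·(3 - 20) - 7 ≡ 12. → (20, 12)
3P: (20, 12) + (3, 7). λ = (7 - 12)/(3 - 20) ≡ 18/6 mod 23. 6⁻¹ ≡ 4 (mod 23), so λ ≡ 3.
  x = λ² - 20 - 3 = 9 - 23 ≡ 9; y = λ·(20 - 9) - 12 ≡ 21. → (9, 21)
4P: (9, 21) + (3, 7). λ = (7 - 21)/(3 - 9) ≡ 9/17 mod 23. 17⁻¹ ≡ 19 (mod 23) since 17·19 = 323 ≡ 1, so λ ≡ 10.
  x = λ² - 9 - 3 = 100 - 12 ≡ 19; y = λ·(9 - 19) - 21 ≡ 17. → (19, 17)
5P: (19, 17) + (3, 7). λ = (7 - 17)/(3 - 19) ≡ 13/7 mod 23. 7⁻¹ ≡ 10 (mod 23), so λ ≡ 15.
  x = λ² - 19 - 3 = 225 - 22 ≡ 19; y = λ·(19 - 19) - 17 ≡ 6. → (19, 6)
6P: (19, 6) + (3, 7). λ = (7 - 6)/(3 - 19) ≡ 1/7 mod 23. 7⁻¹ ≡ 10 (mod 23) since 7·10 = 70 ≡ 1, so λ ≡ 10.
  x = λ² - 19 - 3 = 100 - 22 ≡ 9; y = λ·(19 - 9) - 6 ≡ 2. → (9, 2)
7P: (9, 2) + (3, 7). λ = (7 - 2)/(3 - 9) ≡ 5/17 mod 23. 17⁻¹ ≡ 19 (mod 23), so λ ≡ 3.
  x = λ² - 9 - 3 = 9 - 12 ≡ 20; y = λ·(9 - 20) - 2 ≡ 11. → (20, 11)
8P: (20, 11) + (3, 7). λ = (7 - 11)/(3 - 20) ≡ 19/6 mod 23. 6⁻¹ ≡ 4 (mod 23), so λ ≡ 7.
  x = λ² - 20 - 3 = 49 - 23 ≡ 3; y = λ·(20 - 3) - 11 ≡ 16. → (3, 16)
9P: (3, 16) + (3, 7): same x and y₁ ≡ -y₂, so the sum is ∞.
9P = ∞, so the order is 9.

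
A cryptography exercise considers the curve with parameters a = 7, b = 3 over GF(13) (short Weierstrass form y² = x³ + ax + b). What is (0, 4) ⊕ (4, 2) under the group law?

(6, 12)

(0, 4) + (4, 2). λ = (2 - 4)/(4 - 0) ≡ 11/4 mod 13. 4⁻¹ ≡ 10 (mod 13), so λ ≡ 6.
  x = λ² - 0 - 4 = 36 - 4 ≡ 6; y = λ·(0 - 6) - 4 ≡ 12. → (6, 12)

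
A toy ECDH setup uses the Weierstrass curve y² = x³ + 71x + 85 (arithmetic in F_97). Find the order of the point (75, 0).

2P: (75, 0) + (75, 0): same x and y₁ ≡ -y₂, so the sum is the point at infinity.
2P = the point at infinity, so the order is 2.

2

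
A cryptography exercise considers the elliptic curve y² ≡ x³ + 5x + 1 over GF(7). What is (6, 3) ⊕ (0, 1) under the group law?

(6, 3) + (0, 1). λ = (1 - 3)/(0 - 6) ≡ 5/1 mod 7. 1⁻¹ ≡ 1 (mod 7), so λ ≡ 5.
  x = λ² - 6 - 0 = 25 - 6 ≡ 5; y = λ·(6 - 5) - 3 ≡ 2. → (5, 2)

(5, 2)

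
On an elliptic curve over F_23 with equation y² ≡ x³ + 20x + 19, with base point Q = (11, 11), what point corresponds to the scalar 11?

(19, 17)

Double-and-add on 11 = (1011)₂. Start with Q = (11, 11) for the leading 1-bit.
double: tangent at (11, 11): λ = (3·11² + 20)/(2·11) ≡ 15/22. 22⁻¹ ≡ 22 (mod 23), so λ ≡ 15·22 ≡ 8.
  x = λ² - 11 - 11 = 64 - 22 ≡ 19; y = λ·(11 - 19) - 11 ≡ 17. → (19, 17)
double: tangent at (19, 17): λ = (3·19² + 20)/(2·17) ≡ 22/11. 11⁻¹ ≡ 21 (mod 23) since 11·21 = 231 ≡ 1, so λ ≡ 22·21 ≡ 2.
  x = λ² - 19 - 19 = 4 - 38 ≡ 12; y = λ·(19 - 12) - 17 ≡ 20. → (12, 20)
add Q: (12, 20) + (11, 11). λ = (11 - 20)/(11 - 12) ≡ 14/22 mod 23. 22⁻¹ ≡ 22 (mod 23), so λ ≡ 9.
  x = λ² - 12 - 11 = 81 - 23 ≡ 12; y = λ·(12 - 12) - 20 ≡ 3. → (12, 3)
double: tangent at (12, 3): λ = (3·12² + 20)/(2·3) ≡ 15/6. 6⁻¹ ≡ 4 (mod 23), so λ ≡ 15·4 ≡ 14.
  x = λ² - 12 - 12 = 196 - 24 ≡ 11; y = λ·(12 - 11) - 3 ≡ 11. → (11, 11)
add Q: tangent at (11, 11): λ = (3·11² + 20)/(2·11) ≡ 15/22. 22⁻¹ ≡ 22 (mod 23), so λ ≡ 15·22 ≡ 8.
  x = λ² - 11 - 11 = 64 - 22 ≡ 19; y = λ·(11 - 19) - 11 ≡ 17. → (19, 17)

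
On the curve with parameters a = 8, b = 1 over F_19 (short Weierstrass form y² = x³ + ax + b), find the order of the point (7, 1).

11

2P: tangent at (7, 1): λ = (3·7² + 8)/(2·1) ≡ 3/2. 2⁻¹ ≡ 10 (mod 19), so λ ≡ 3·10 ≡ 11.
  x = λ² - 7 - 7 = 121 - 14 ≡ 12; y = λ·(7 - 12) - 1 ≡ 1. → (12, 1)
3P: (12, 1) + (7, 1). λ = (1 - 1)/(7 - 12) ≡ 0/14 mod 19. 14⁻¹ ≡ 15 (mod 19), so λ ≡ 0.
  x = λ² - 12 - 7 = 0 - 19 ≡ 0; y = λ·(12 - 0) - 1 ≡ 18. → (0, 18)
4P: (0, 18) + (7, 1). λ = (1 - 18)/(7 - 0) ≡ 2/7 mod 19. 7⁻¹ ≡ 11 (mod 19) since 7·11 = 77 ≡ 1, so λ ≡ 3.
  x = λ² - 0 - 7 = 9 - 7 ≡ 2; y = λ·(0 - 2) - 18 ≡ 14. → (2, 14)
5P: (2, 14) + (7, 1). λ = (1 - 14)/(7 - 2) ≡ 6/5 mod 19. 5⁻¹ ≡ 4 (mod 19) since 5·4 = 20 ≡ 1, so λ ≡ 5.
  x = λ² - 2 - 7 = 25 - 9 ≡ 16; y = λ·(2 - 16) - 14 ≡ 11. → (16, 11)
6P: (16, 11) + (7, 1). λ = (1 - 11)/(7 - 16) ≡ 9/10 mod 19. 10⁻¹ ≡ 2 (mod 19), so λ ≡ 18.
  x = λ² - 16 - 7 = 324 - 23 ≡ 16; y = λ·(16 - 16) - 11 ≡ 8. → (16, 8)
7P: (16, 8) + (7, 1). λ = (1 - 8)/(7 - 16) ≡ 12/10 mod 19. 10⁻¹ ≡ 2 (mod 19), so λ ≡ 5.
  x = λ² - 16 - 7 = 25 - 23 ≡ 2; y = λ·(16 - 2) - 8 ≡ 5. → (2, 5)
8P: (2, 5) + (7, 1). λ = (1 - 5)/(7 - 2) ≡ 15/5 mod 19. 5⁻¹ ≡ 4 (mod 19) since 5·4 = 20 ≡ 1, so λ ≡ 3.
  x = λ² - 2 - 7 = 9 - 9 ≡ 0; y = λ·(2 - 0) - 5 ≡ 1. → (0, 1)
9P: (0, 1) + (7, 1). λ = (1 - 1)/(7 - 0) ≡ 0/7 mod 19. 7⁻¹ ≡ 11 (mod 19), so λ ≡ 0.
  x = λ² - 0 - 7 = 0 - 7 ≡ 12; y = λ·(0 - 12) - 1 ≡ 18. → (12, 18)
10P: (12, 18) + (7, 1). λ = (1 - 18)/(7 - 12) ≡ 2/14 mod 19. 14⁻¹ ≡ 15 (mod 19), so λ ≡ 11.
  x = λ² - 12 - 7 = 121 - 19 ≡ 7; y = λ·(12 - 7) - 18 ≡ 18. → (7, 18)
11P: (7, 18) + (7, 1): same x and y₁ ≡ -y₂, so the sum is O.
11P = O, so the order is 11.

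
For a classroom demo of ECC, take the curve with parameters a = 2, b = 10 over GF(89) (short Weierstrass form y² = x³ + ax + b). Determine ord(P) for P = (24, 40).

8

2P: tangent at (24, 40): λ = (3·24² + 2)/(2·40) ≡ 39/80. 80⁻¹ ≡ 79 (mod 89) since 80·79 = 6320 ≡ 1, so λ ≡ 39·79 ≡ 55.
  x = λ² - 24 - 24 = 3025 - 48 ≡ 40; y = λ·(24 - 40) - 40 ≡ 59. → (40, 59)
3P: (40, 59) + (24, 40). λ = (40 - 59)/(24 - 40) ≡ 70/73 mod 89. 73⁻¹ ≡ 50 (mod 89) since 73·50 = 3650 ≡ 1, so λ ≡ 29.
  x = λ² - 40 - 24 = 841 - 64 ≡ 65; y = λ·(40 - 65) - 59 ≡ 17. → (65, 17)
4P: (65, 17) + (24, 40). λ = (40 - 17)/(24 - 65) ≡ 23/48 mod 89. 48⁻¹ ≡ 13 (mod 89), so λ ≡ 32.
  x = λ² - 65 - 24 = 1024 - 89 ≡ 45; y = λ·(65 - 45) - 17 ≡ 0. → (45, 0)
5P: (45, 0) + (24, 40). λ = (40 - 0)/(24 - 45) ≡ 40/68 mod 89. 68⁻¹ ≡ 72 (mod 89), so λ ≡ 32.
  x = λ² - 45 - 24 = 1024 - 69 ≡ 65; y = λ·(45 - 65) - 0 ≡ 72. → (65, 72)
6P: (65, 72) + (24, 40). λ = (40 - 72)/(24 - 65) ≡ 57/48 mod 89. 48⁻¹ ≡ 13 (mod 89), so λ ≡ 29.
  x = λ² - 65 - 24 = 841 - 89 ≡ 40; y = λ·(65 - 40) - 72 ≡ 30. → (40, 30)
7P: (40, 30) + (24, 40). λ = (40 - 30)/(24 - 40) ≡ 10/73 mod 89. 73⁻¹ ≡ 50 (mod 89) since 73·50 = 3650 ≡ 1, so λ ≡ 55.
  x = λ² - 40 - 24 = 3025 - 64 ≡ 24; y = λ·(40 - 24) - 30 ≡ 49. → (24, 49)
8P: (24, 49) + (24, 40): same x and y₁ ≡ -y₂, so the sum is O.
8P = O, so the order is 8.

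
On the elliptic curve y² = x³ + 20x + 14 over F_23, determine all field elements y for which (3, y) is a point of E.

3, 20

x³ + 20x + 14 = 101 ≡ 9 (mod 23).
Square roots of 9 mod 23: 3 and 20 (since 3² = 9 ≡ 9).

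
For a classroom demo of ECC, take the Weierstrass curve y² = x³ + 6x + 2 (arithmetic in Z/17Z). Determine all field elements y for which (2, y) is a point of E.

x³ + 6x + 2 = 22 ≡ 5 (mod 17).
5 is a non-residue mod 17; no y exists.

none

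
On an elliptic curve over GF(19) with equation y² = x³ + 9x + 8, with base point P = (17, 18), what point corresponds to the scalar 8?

Double-and-add on 8 = (1000)₂. Start with P = (17, 18) for the leading 1-bit.
double: tangent at (17, 18): λ = (3·17² + 9)/(2·18) ≡ 2/17. 17⁻¹ ≡ 9 (mod 19), so λ ≡ 2·9 ≡ 18.
  x = λ² - 17 - 17 = 324 - 34 ≡ 5; y = λ·(17 - 5) - 18 ≡ 8. → (5, 8)
double: tangent at (5, 8): λ = (3·5² + 9)/(2·8) ≡ 8/16. 16⁻¹ ≡ 6 (mod 19), so λ ≡ 8·6 ≡ 10.
  x = λ² - 5 - 5 = 100 - 10 ≡ 14; y = λ·(5 - 14) - 8 ≡ 16. → (14, 16)
double: tangent at (14, 16): λ = (3·14² + 9)/(2·16) ≡ 8/13. 13⁻¹ ≡ 3 (mod 19) since 13·3 = 39 ≡ 1, so λ ≡ 8·3 ≡ 5.
  x = λ² - 14 - 14 = 25 - 28 ≡ 16; y = λ·(14 - 16) - 16 ≡ 12. → (16, 12)

(16, 12)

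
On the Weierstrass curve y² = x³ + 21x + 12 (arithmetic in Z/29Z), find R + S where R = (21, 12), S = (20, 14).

(21, 12) + (20, 14). λ = (14 - 12)/(20 - 21) ≡ 2/28 mod 29. 28⁻¹ ≡ 28 (mod 29) since 28·28 = 784 ≡ 1, so λ ≡ 27.
  x = λ² - 21 - 20 = 729 - 41 ≡ 21; y = λ·(21 - 21) - 12 ≡ 17. → (21, 17)

(21, 17)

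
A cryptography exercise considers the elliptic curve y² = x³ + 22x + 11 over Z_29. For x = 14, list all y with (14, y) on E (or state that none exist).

x³ + 22x + 11 = 3063 ≡ 18 (mod 29).
18 is a non-residue mod 29; no y exists.

none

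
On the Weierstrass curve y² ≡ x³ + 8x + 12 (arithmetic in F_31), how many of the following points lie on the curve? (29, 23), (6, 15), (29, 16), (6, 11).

1

(29, 23): 23² ≡ 2, rhs ≡ 19 → off.
(6, 15): 15² ≡ 8, rhs ≡ 28 → off.
(29, 16): 16² ≡ 8, rhs ≡ 19 → off.
(6, 11): 11² ≡ 28, rhs ≡ 28 → on.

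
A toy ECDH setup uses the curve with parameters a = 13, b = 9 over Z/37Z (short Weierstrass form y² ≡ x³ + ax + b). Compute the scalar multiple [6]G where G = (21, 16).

(13, 28)

Repeated addition: build up to 6G.
2G: tangent at (21, 16): λ = (3·21² + 13)/(2·16) ≡ 4/32. 32⁻¹ ≡ 22 (mod 37) since 32·22 = 704 ≡ 1, so λ ≡ 4·22 ≡ 14.
  x = λ² - 21 - 21 = 196 - 42 ≡ 6; y = λ·(21 - 6) - 16 ≡ 9. → (6, 9)
3G: (6, 9) + (21, 16). λ = (16 - 9)/(21 - 6) ≡ 7/15 mod 37. 15⁻¹ ≡ 5 (mod 37), so λ ≡ 35.
  x = λ² - 6 - 21 = 1225 - 27 ≡ 14; y = λ·(6 - 14) - 9 ≡ 7. → (14, 7)
4G: (14, 7) + (21, 16). λ = (16 - 7)/(21 - 14) ≡ 9/7 mod 37. 7⁻¹ ≡ 16 (mod 37), so λ ≡ 33.
  x = λ² - 14 - 21 = 1089 - 35 ≡ 18; y = λ·(14 - 18) - 7 ≡ 9. → (18, 9)
5G: (18, 9) + (21, 16). λ = (16 - 9)/(21 - 18) ≡ 7/3 mod 37. 3⁻¹ ≡ 25 (mod 37), so λ ≡ 27.
  x = λ² - 18 - 21 = 729 - 39 ≡ 24; y = λ·(18 - 24) - 9 ≡ 14. → (24, 14)
6G: (24, 14) + (21, 16). λ = (16 - 14)/(21 - 24) ≡ 2/34 mod 37. 34⁻¹ ≡ 12 (mod 37) since 34·12 = 408 ≡ 1, so λ ≡ 24.
  x = λ² - 24 - 21 = 576 - 45 ≡ 13; y = λ·(24 - 13) - 14 ≡ 28. → (13, 28)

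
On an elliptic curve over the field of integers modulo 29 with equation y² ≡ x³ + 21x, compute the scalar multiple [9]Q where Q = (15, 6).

Double-and-add on 9 = (1001)₂. Start with Q = (15, 6) for the leading 1-bit.
double: tangent at (15, 6): λ = (3·15² + 21)/(2·6) ≡ 0/12. 12⁻¹ ≡ 17 (mod 29), so λ ≡ 0·17 ≡ 0.
  x = λ² - 15 - 15 = 0 - 30 ≡ 28; y = λ·(15 - 28) - 6 ≡ 23. → (28, 23)
double: tangent at (28, 23): λ = (3·28² + 21)/(2·23) ≡ 24/17. 17⁻¹ ≡ 12 (mod 29), so λ ≡ 24·12 ≡ 27.
  x = λ² - 28 - 28 = 729 - 56 ≡ 6; y = λ·(28 - 6) - 23 ≡ 20. → (6, 20)
double: tangent at (6, 20): λ = (3·6² + 21)/(2·20) ≡ 13/11. 11⁻¹ ≡ 8 (mod 29) since 11·8 = 88 ≡ 1, so λ ≡ 13·8 ≡ 17.
  x = λ² - 6 - 6 = 289 - 12 ≡ 16; y = λ·(6 - 16) - 20 ≡ 13. → (16, 13)
add Q: (16, 13) + (15, 6). λ = (6 - 13)/(15 - 16) ≡ 22/28 mod 29. 28⁻¹ ≡ 28 (mod 29), so λ ≡ 7.
  x = λ² - 16 - 15 = 49 - 31 ≡ 18; y = λ·(16 - 18) - 13 ≡ 2. → (18, 2)

(18, 2)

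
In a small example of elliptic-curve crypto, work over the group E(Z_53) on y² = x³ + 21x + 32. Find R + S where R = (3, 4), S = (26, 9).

(3, 4) + (26, 9). λ = (9 - 4)/(26 - 3) ≡ 5/23 mod 53. 23⁻¹ ≡ 30 (mod 53) since 23·30 = 690 ≡ 1, so λ ≡ 44.
  x = λ² - 3 - 26 = 1936 - 29 ≡ 52; y = λ·(3 - 52) - 4 ≡ 13. → (52, 13)

(52, 13)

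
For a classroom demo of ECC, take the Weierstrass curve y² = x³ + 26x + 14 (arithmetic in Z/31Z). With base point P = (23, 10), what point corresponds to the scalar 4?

(30, 7)

Double-and-add on 4 = (100)₂. Start with P = (23, 10) for the leading 1-bit.
double: tangent at (23, 10): λ = (3·23² + 26)/(2·10) ≡ 1/20. 20⁻¹ ≡ 14 (mod 31) since 20·14 = 280 ≡ 1, so λ ≡ 1·14 ≡ 14.
  x = λ² - 23 - 23 = 196 - 46 ≡ 26; y = λ·(23 - 26) - 10 ≡ 10. → (26, 10)
double: tangent at (26, 10): λ = (3·26² + 26)/(2·10) ≡ 8/20. 20⁻¹ ≡ 14 (mod 31) since 20·14 = 280 ≡ 1, so λ ≡ 8·14 ≡ 19.
  x = λ² - 26 - 26 = 361 - 52 ≡ 30; y = λ·(26 - 30) - 10 ≡ 7. → (30, 7)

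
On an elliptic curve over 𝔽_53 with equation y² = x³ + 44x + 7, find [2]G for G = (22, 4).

tangent at (22, 4): λ = (3·22² + 44)/(2·4) ≡ 12/8. 8⁻¹ ≡ 20 (mod 53), so λ ≡ 12·20 ≡ 28.
  x = λ² - 22 - 22 = 784 - 44 ≡ 51; y = λ·(22 - 51) - 4 ≡ 32. → (51, 32)

(51, 32)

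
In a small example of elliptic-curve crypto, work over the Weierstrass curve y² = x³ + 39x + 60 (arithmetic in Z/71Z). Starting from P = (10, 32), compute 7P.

Double-and-add on 7 = (111)₂. Start with P = (10, 32) for the leading 1-bit.
double: tangent at (10, 32): λ = (3·10² + 39)/(2·32) ≡ 55/64. 64⁻¹ ≡ 10 (mod 71), so λ ≡ 55·10 ≡ 53.
  x = λ² - 10 - 10 = 2809 - 20 ≡ 20; y = λ·(10 - 20) - 32 ≡ 6. → (20, 6)
add P: (20, 6) + (10, 32). λ = (32 - 6)/(10 - 20) ≡ 26/61 mod 71. 61⁻¹ ≡ 7 (mod 71), so λ ≡ 40.
  x = λ² - 20 - 10 = 1600 - 30 ≡ 8; y = λ·(20 - 8) - 6 ≡ 48. → (8, 48)
double: tangent at (8, 48): λ = (3·8² + 39)/(2·48) ≡ 18/25. 25⁻¹ ≡ 54 (mod 71) since 25·54 = 1350 ≡ 1, so λ ≡ 18·54 ≡ 49.
  x = λ² - 8 - 8 = 2401 - 16 ≡ 42; y = λ·(8 - 42) - 48 ≡ 61. → (42, 61)
add P: (42, 61) + (10, 32). λ = (32 - 61)/(10 - 42) ≡ 42/39 mod 71. 39⁻¹ ≡ 51 (mod 71), so λ ≡ 12.
  x = λ² - 42 - 10 = 144 - 52 ≡ 21; y = λ·(42 - 21) - 61 ≡ 49. → (21, 49)

(21, 49)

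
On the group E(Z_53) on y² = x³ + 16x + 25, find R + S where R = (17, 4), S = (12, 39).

(20, 17)

(17, 4) + (12, 39). λ = (39 - 4)/(12 - 17) ≡ 35/48 mod 53. 48⁻¹ ≡ 21 (mod 53), so λ ≡ 46.
  x = λ² - 17 - 12 = 2116 - 29 ≡ 20; y = λ·(17 - 20) - 4 ≡ 17. → (20, 17)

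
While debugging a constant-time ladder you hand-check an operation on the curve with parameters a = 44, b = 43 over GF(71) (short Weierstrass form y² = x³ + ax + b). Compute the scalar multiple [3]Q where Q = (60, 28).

(11, 56)

Repeated addition: build up to 3Q.
2Q: tangent at (60, 28): λ = (3·60² + 44)/(2·28) ≡ 52/56. 56⁻¹ ≡ 52 (mod 71) since 56·52 = 2912 ≡ 1, so λ ≡ 52·52 ≡ 6.
  x = λ² - 60 - 60 = 36 - 120 ≡ 58; y = λ·(60 - 58) - 28 ≡ 55. → (58, 55)
3Q: (58, 55) + (60, 28). λ = (28 - 55)/(60 - 58) ≡ 44/2 mod 71. 2⁻¹ ≡ 36 (mod 71), so λ ≡ 22.
  x = λ² - 58 - 60 = 484 - 118 ≡ 11; y = λ·(58 - 11) - 55 ≡ 56. → (11, 56)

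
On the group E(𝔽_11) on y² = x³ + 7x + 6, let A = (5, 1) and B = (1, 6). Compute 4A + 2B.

First 4A:
Double-and-add on 4 = (100)₂. Start with A = (5, 1) for the leading 1-bit.
double: tangent at (5, 1): λ = (3·5² + 7)/(2·1) ≡ 5/2. 2⁻¹ ≡ 6 (mod 11), so λ ≡ 5·6 ≡ 8.
  x = λ² - 5 - 5 = 64 - 10 ≡ 10; y = λ·(5 - 10) - 1 ≡ 3. → (10, 3)
double: tangent at (10, 3): λ = (3·10² + 7)/(2·3) ≡ 10/6. 6⁻¹ ≡ 2 (mod 11), so λ ≡ 10·2 ≡ 9.
  x = λ² - 10 - 10 = 81 - 20 ≡ 6; y = λ·(10 - 6) - 3 ≡ 0. → (6, 0)
4A = (6, 0).
Next 2B:
Repeated addition: build up to 2B.
2B: tangent at (1, 6): λ = (3·1² + 7)/(2·6) ≡ 10/1. 1⁻¹ ≡ 1 (mod 11), so λ ≡ 10·1 ≡ 10.
  x = λ² - 1 - 1 = 100 - 2 ≡ 10; y = λ·(1 - 10) - 6 ≡ 3. → (10, 3)
2B = (10, 3).
Finally 4A + 2B:
(6, 0) + (10, 3). λ = (3 - 0)/(10 - 6) ≡ 3/4 mod 11. 4⁻¹ ≡ 3 (mod 11), so λ ≡ 9.
  x = λ² - 6 - 10 = 81 - 16 ≡ 10; y = λ·(6 - 10) - 0 ≡ 8. → (10, 8)

(10, 8)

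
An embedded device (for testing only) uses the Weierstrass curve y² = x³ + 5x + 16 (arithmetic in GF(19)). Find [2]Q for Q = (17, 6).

(13, 6)

tangent at (17, 6): λ = (3·17² + 5)/(2·6) ≡ 17/12. 12⁻¹ ≡ 8 (mod 19), so λ ≡ 17·8 ≡ 3.
  x = λ² - 17 - 17 = 9 - 34 ≡ 13; y = λ·(17 - 13) - 6 ≡ 6. → (13, 6)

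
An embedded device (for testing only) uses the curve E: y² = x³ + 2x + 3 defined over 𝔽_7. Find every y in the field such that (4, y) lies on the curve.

none

x³ + 2x + 3 = 75 ≡ 5 (mod 7).
5 is a non-residue mod 7; no y exists.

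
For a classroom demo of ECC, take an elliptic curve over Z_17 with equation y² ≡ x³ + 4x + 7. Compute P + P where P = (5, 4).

(15, 12)

tangent at (5, 4): λ = (3·5² + 4)/(2·4) ≡ 11/8. 8⁻¹ ≡ 15 (mod 17), so λ ≡ 11·15 ≡ 12.
  x = λ² - 5 - 5 = 144 - 10 ≡ 15; y = λ·(5 - 15) - 4 ≡ 12. → (15, 12)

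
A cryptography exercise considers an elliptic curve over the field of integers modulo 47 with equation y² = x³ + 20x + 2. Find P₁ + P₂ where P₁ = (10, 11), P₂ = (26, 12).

(20, 6)

(10, 11) + (26, 12). λ = (12 - 11)/(26 - 10) ≡ 1/16 mod 47. 16⁻¹ ≡ 3 (mod 47) since 16·3 = 48 ≡ 1, so λ ≡ 3.
  x = λ² - 10 - 26 = 9 - 36 ≡ 20; y = λ·(10 - 20) - 11 ≡ 6. → (20, 6)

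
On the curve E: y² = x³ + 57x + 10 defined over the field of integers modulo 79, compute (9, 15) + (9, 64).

O

The two points share x = 9 and their y-coordinates satisfy 15 + 64 ≡ 0 (mod 79), so they are inverses. Their sum is O.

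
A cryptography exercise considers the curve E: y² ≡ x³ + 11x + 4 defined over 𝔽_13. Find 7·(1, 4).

Write Q = (1, 4).
Double-and-add on 7 = (111)₂. Start with Q = (1, 4) for the leading 1-bit.
double: tangent at (1, 4): λ = (3·1² + 11)/(2·4) ≡ 1/8. 8⁻¹ ≡ 5 (mod 13) since 8·5 = 40 ≡ 1, so λ ≡ 1·5 ≡ 5.
  x = λ² - 1 - 1 = 25 - 2 ≡ 10; y = λ·(1 - 10) - 4 ≡ 3. → (10, 3)
add Q: (10, 3) + (1, 4). λ = (4 - 3)/(1 - 10) ≡ 1/4 mod 13. 4⁻¹ ≡ 10 (mod 13), so λ ≡ 10.
  x = λ² - 10 - 1 = 100 - 11 ≡ 11; y = λ·(10 - 11) - 3 ≡ 0. → (11, 0)
double: (11, 0) + (11, 0): same x and y₁ ≡ -y₂, so the sum is 𝒪.
add Q: 𝒪 + (1, 4) = (1, 4) (identity).

(1, 4)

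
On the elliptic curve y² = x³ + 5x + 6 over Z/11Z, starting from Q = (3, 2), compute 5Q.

Double-and-add on 5 = (101)₂. Start with Q = (3, 2) for the leading 1-bit.
double: tangent at (3, 2): λ = (3·3² + 5)/(2·2) ≡ 10/4. 4⁻¹ ≡ 3 (mod 11), so λ ≡ 10·3 ≡ 8.
  x = λ² - 3 - 3 = 64 - 6 ≡ 3; y = λ·(3 - 3) - 2 ≡ 9. → (3, 9)
double: tangent at (3, 9): λ = (3·3² + 5)/(2·9) ≡ 10/7. 7⁻¹ ≡ 8 (mod 11) since 7·8 = 56 ≡ 1, so λ ≡ 10·8 ≡ 3.
  x = λ² - 3 - 3 = 9 - 6 ≡ 3; y = λ·(3 - 3) - 9 ≡ 2. → (3, 2)
add Q: tangent at (3, 2): λ = (3·3² + 5)/(2·2) ≡ 10/4. 4⁻¹ ≡ 3 (mod 11) since 4·3 = 12 ≡ 1, so λ ≡ 10·3 ≡ 8.
  x = λ² - 3 - 3 = 64 - 6 ≡ 3; y = λ·(3 - 3) - 2 ≡ 9. → (3, 9)

(3, 9)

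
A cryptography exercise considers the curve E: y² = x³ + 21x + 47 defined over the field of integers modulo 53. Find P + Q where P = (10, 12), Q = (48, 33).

(10, 12) + (48, 33). λ = (33 - 12)/(48 - 10) ≡ 21/38 mod 53. 38⁻¹ ≡ 7 (mod 53), so λ ≡ 41.
  x = λ² - 10 - 48 = 1681 - 58 ≡ 33; y = λ·(10 - 33) - 12 ≡ 52. → (33, 52)

(33, 52)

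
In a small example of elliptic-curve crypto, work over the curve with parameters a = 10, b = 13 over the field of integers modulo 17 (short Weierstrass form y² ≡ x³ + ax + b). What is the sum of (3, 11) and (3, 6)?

O

The two points share x = 3 and their y-coordinates satisfy 11 + 6 ≡ 0 (mod 17), so they are inverses. Their sum is O.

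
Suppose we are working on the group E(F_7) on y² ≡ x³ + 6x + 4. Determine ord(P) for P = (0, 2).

2P: tangent at (0, 2): λ = (3·0² + 6)/(2·2) ≡ 6/4. 4⁻¹ ≡ 2 (mod 7), so λ ≡ 6·2 ≡ 5.
  x = λ² - 0 - 0 = 25 - 0 ≡ 4; y = λ·(0 - 4) - 2 ≡ 6. → (4, 6)
3P: (4, 6) + (0, 2). λ = (2 - 6)/(0 - 4) ≡ 3/3 mod 7. 3⁻¹ ≡ 5 (mod 7), so λ ≡ 1.
  x = λ² - 4 - 0 = 1 - 4 ≡ 4; y = λ·(4 - 4) - 6 ≡ 1. → (4, 1)
4P: (4, 1) + (0, 2). λ = (2 - 1)/(0 - 4) ≡ 1/3 mod 7. 3⁻¹ ≡ 5 (mod 7) since 3·5 = 15 ≡ 1, so λ ≡ 5.
  x = λ² - 4 - 0 = 25 - 4 ≡ 0; y = λ·(4 - 0) - 1 ≡ 5. → (0, 5)
5P: (0, 5) + (0, 2): same x and y₁ ≡ -y₂, so the sum is O.
5P = O, so the order is 5.

5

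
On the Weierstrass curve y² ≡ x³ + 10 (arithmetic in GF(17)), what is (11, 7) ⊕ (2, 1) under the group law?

(12, 15)

(11, 7) + (2, 1). λ = (1 - 7)/(2 - 11) ≡ 11/8 mod 17. 8⁻¹ ≡ 15 (mod 17), so λ ≡ 12.
  x = λ² - 11 - 2 = 144 - 13 ≡ 12; y = λ·(11 - 12) - 7 ≡ 15. → (12, 15)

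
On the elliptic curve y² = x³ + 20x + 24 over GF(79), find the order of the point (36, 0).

2P: (36, 0) + (36, 0): same x and y₁ ≡ -y₂, so the sum is O.
2P = O, so the order is 2.

2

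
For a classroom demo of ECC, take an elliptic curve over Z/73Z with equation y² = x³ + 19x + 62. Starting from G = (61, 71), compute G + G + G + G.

Repeated addition: build up to 4G.
2G: tangent at (61, 71): λ = (3·61² + 19)/(2·71) ≡ 13/69. 69⁻¹ ≡ 18 (mod 73) since 69·18 = 1242 ≡ 1, so λ ≡ 13·18 ≡ 15.
  x = λ² - 61 - 61 = 225 - 122 ≡ 30; y = λ·(61 - 30) - 71 ≡ 29. → (30, 29)
3G: (30, 29) + (61, 71). λ = (71 - 29)/(61 - 30) ≡ 42/31 mod 73. 31⁻¹ ≡ 33 (mod 73) since 31·33 = 1023 ≡ 1, so λ ≡ 72.
  x = λ² - 30 - 61 = 5184 - 91 ≡ 56; y = λ·(30 - 56) - 29 ≡ 70. → (56, 70)
4G: (56, 70) + (61, 71). λ = (71 - 70)/(61 - 56) ≡ 1/5 mod 73. 5⁻¹ ≡ 44 (mod 73) since 5·44 = 220 ≡ 1, so λ ≡ 44.
  x = λ² - 56 - 61 = 1936 - 117 ≡ 67; y = λ·(56 - 67) - 70 ≡ 30. → (67, 30)

(67, 30)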